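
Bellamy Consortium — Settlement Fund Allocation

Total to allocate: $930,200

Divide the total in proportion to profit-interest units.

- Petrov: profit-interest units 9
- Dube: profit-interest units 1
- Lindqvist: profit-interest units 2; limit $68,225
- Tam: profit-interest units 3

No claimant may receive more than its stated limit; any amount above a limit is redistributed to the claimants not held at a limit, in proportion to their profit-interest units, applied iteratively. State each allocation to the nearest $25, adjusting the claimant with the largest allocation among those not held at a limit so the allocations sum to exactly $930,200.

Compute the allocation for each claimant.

Total profit-interest units = 15.
Unconstrained shares: Petrov 558,120.00; Dube 62,013.33; Lindqvist 124,026.67; Tam 186,040.00.
Capped: Lindqvist ($68,225); residual $861,975 reallocated over remaining profit-interest units 13.
Shares after redistribution: Petrov 596,751.92 → $596,750; Dube 66,305.77 → $66,300; Tam 198,917.31 → $198,925.

Petrov: $596,750 · Dube: $66,300 · Lindqvist: $68,225 · Tam: $198,925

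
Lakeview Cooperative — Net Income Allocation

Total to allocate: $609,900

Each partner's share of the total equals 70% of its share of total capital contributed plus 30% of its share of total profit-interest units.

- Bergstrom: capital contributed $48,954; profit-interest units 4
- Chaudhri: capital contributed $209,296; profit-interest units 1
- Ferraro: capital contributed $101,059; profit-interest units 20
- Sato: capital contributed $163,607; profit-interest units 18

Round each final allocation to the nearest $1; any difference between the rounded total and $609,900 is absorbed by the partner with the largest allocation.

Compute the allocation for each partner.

Totals — capital contributed 522,916, profit-interest units 43.
Composite weights (70% capital contributed + 30% profit-interest units): Bergstrom 0.0934; Chaudhri 0.2872; Ferraro 0.2748; Sato 0.3446.
Pro-rata amounts: Bergstrom 56,988.51; Chaudhri 175,132.93; Ferraro 167,611.02; Sato 210,167.54.
At nearest $1: Bergstrom $56,989; Chaudhri $175,133; Ferraro $167,611; Sato $210,168. Sum = $609,901.
Difference $609,900 − $609,901 = −$1 applied to largest allocation (Sato): Sato becomes $210,167.

Bergstrom: $56,989; Chaudhri: $175,133; Ferraro: $167,611; Sato: $210,167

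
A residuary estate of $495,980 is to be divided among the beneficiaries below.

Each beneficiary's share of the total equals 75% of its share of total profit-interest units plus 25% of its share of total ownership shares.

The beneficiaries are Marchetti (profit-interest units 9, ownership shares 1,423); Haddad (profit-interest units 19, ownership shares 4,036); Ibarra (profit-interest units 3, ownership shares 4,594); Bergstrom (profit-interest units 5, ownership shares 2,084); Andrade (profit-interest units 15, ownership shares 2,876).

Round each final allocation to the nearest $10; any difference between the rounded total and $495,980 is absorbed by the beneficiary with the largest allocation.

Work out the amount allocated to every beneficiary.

Totals — profit-interest units 51, ownership shares 15,013.
Composite weights (75% profit-interest units + 25% ownership shares): Marchetti 0.1560; Haddad 0.3466; Ibarra 0.1206; Bergstrom 0.1082; Andrade 0.2685.
Raw shares: Marchetti 77,397.22; Haddad 171,916.68; Ibarra 59,824.12; Bergstrom 53,681.24; Andrade 133,160.74.
Rounded to nearest $10: Marchetti $77,400; Haddad $171,920; Ibarra $59,820; Bergstrom $53,680; Andrade $133,160. Sum = $495,980.
Sum already equals the total — no adjustment.

Marchetti: $77,400; Haddad: $171,920; Ibarra: $59,820; Bergstrom: $53,680; Andrade: $133,160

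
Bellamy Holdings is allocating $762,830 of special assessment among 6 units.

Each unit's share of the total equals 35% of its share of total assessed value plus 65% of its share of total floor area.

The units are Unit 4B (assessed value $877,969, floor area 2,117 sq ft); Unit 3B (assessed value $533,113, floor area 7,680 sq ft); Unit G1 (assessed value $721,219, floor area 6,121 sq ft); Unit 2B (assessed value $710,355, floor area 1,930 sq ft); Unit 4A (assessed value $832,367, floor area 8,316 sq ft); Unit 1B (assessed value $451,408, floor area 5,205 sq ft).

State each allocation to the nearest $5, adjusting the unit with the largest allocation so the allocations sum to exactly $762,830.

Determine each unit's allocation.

Unit 4B: $90,270 · Unit 3B: $155,890 · Unit G1: $143,415 · Unit 2B: $76,470 · Unit 4A: $185,305 · Unit 1B: $111,480

Totals — assessed value 4,126,431, floor area 31,369.
Combined weights (35% assessed value + 65% floor area): Unit 4B 0.1183; Unit 3B 0.2044; Unit G1 0.1880; Unit 2B 0.1002; Unit 4A 0.2429; Unit 1B 0.1461.
Unrounded shares: Unit 4B 90,269.54; Unit 3B 155,889.00; Unit G1 143,417.33; Unit 2B 76,468.64; Unit 4A 185,304.53; Unit 1B 111,480.97.
Rounded to nearest $5: Unit 4B $90,270; Unit 3B $155,890; Unit G1 $143,415; Unit 2B $76,470; Unit 4A $185,305; Unit 1B $111,480. Sum = $762,830.
No rounding difference to absorb.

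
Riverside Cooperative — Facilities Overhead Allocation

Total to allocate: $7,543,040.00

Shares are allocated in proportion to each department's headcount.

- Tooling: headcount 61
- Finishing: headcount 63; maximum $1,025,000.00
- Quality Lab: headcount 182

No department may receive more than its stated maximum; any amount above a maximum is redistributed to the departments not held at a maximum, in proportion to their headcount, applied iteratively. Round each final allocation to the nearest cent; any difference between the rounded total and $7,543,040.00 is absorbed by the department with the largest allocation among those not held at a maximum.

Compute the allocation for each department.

Sum of headcount: 306.
Unconstrained shares: Tooling 1,503,677.9085; Finishing 1,552,978.8235; Quality Lab 4,486,383.2680.
Capped: Finishing ($1,025,000.00); balance $6,518,040.00 reallocated over remaining headcount 243.
Redistributed shares: Tooling 1,636,215.8025 → $1,636,215.80; Quality Lab 4,881,824.1975 → $4,881,824.20.

Tooling: $1,636,215.80; Finishing: $1,025,000.00; Quality Lab: $4,881,824.20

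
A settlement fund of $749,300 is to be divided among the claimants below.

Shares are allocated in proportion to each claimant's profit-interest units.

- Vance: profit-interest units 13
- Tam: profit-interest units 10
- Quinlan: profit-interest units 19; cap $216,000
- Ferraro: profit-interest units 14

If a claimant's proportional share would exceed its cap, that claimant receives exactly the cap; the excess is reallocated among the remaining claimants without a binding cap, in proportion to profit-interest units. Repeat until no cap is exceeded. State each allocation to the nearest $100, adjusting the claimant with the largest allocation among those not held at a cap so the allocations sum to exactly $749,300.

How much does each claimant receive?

Combined profit-interest units = 56.
Proportional shares (ignoring caps): Vance 173,944.64; Tam 133,803.57; Quinlan 254,226.79; Ferraro 187,325.00.
Capped: Quinlan ($216,000); remaining pool $533,300 reallocated over remaining profit-interest units 37.
Shares after redistribution: Vance 187,375.68 → $187,400; Tam 144,135.14 → $144,100; Ferraro 201,789.19 → $201,800.

Vance: $187,400; Tam: $144,100; Quinlan: $216,000; Ferraro: $201,800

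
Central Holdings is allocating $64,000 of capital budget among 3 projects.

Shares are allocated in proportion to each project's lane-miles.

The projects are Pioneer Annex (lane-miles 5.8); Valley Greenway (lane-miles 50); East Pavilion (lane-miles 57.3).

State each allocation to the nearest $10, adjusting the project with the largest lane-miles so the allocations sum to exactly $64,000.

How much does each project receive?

Pioneer Annex: $3,280 | Valley Greenway: $28,290 | East Pavilion: $32,430

Sum of lane-miles: 5.8 + 50 + 57.3 = 113.1.
Unrounded shares: Pioneer Annex 3,282.05; Valley Greenway 28,293.55; East Pavilion 32,424.40.
At nearest $10: Pioneer Annex $3,280; Valley Greenway $28,290; East Pavilion $32,420. Sum = $63,990.
Difference $64,000 − $63,990 = +$10 applied to largest lane-miles (East Pavilion): East Pavilion becomes $32,430.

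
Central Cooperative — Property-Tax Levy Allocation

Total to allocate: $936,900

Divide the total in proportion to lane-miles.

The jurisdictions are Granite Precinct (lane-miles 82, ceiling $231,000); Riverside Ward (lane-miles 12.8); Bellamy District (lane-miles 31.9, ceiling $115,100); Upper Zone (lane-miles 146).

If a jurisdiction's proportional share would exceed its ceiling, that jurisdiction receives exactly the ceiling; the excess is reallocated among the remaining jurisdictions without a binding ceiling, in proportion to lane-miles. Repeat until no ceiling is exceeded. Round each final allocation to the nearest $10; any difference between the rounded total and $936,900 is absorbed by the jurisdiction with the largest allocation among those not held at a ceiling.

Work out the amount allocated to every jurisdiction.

Granite Precinct: $231,000 | Riverside Ward: $47,620 | Bellamy District: $115,100 | Upper Zone: $543,180

Sum of lane-miles: 272.7.
Pro-rata shares before constraints: Granite Precinct 281,722.77; Riverside Ward 43,976.24; Bellamy District 109,597.03; Upper Zone 501,603.96.
Capped: Granite Precinct ($231,000); residual $705,900 reallocated over remaining lane-miles 190.7.
Capped: Bellamy District ($115,100); residual $590,800 reallocated over remaining lane-miles 158.8.
Shares after redistribution: Riverside Ward 47,621.16 → $47,620; Upper Zone 543,178.84 → $543,180.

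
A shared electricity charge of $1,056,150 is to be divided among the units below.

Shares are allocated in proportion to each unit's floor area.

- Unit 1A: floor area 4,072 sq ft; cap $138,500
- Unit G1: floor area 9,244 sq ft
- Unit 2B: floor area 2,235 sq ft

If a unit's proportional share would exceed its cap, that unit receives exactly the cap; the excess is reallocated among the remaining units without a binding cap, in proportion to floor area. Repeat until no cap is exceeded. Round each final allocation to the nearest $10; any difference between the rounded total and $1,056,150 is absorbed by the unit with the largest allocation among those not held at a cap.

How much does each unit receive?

Unit 1A: $138,500; Unit G1: $738,980; Unit 2B: $178,670

Total floor area = 15,551.
Proportional shares (ignoring caps): Unit 1A 276,550.88; Unit G1 627,808.54; Unit 2B 151,790.58.
Capped: Unit 1A ($138,500); remaining pool $917,650 reallocated over remaining floor area 11,479.
Shares after redistribution: Unit G1 738,980.45 → $738,980; Unit 2B 178,669.55 → $178,670.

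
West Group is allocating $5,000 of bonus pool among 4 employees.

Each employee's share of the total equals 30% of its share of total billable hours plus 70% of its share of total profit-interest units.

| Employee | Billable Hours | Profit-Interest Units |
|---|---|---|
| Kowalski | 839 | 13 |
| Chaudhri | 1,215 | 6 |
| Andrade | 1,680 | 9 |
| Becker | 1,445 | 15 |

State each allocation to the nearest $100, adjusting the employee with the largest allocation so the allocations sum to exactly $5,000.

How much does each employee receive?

Totals — billable hours 5,179, profit-interest units 43.
Blended shares (30% billable hours + 70% profit-interest units): Kowalski 0.2602; Chaudhri 0.1681; Andrade 0.2438; Becker 0.3279.
Pro-rata amounts: Kowalski 1,301.14; Chaudhri 840.27; Andrade 1,219.14; Becker 1,639.45.
Rounded to nearest $100: Kowalski $1,300; Chaudhri $800; Andrade $1,200; Becker $1,600. Sum = $4,900.
Difference $5,000 − $4,900 = +$100 applied to largest allocation (Becker): Becker becomes $1,700.

Kowalski: $1,300; Chaudhri: $800; Andrade: $1,200; Becker: $1,700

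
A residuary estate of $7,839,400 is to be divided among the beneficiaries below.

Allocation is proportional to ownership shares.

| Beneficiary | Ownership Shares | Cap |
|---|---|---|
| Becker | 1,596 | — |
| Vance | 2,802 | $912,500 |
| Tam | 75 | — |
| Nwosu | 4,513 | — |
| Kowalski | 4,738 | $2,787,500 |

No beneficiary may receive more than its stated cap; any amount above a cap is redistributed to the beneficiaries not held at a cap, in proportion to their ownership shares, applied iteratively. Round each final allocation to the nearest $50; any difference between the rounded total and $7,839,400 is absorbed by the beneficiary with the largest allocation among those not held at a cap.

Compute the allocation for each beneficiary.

Sum of ownership shares: 13,724.
Proportional shares (ignoring caps): Becker 911,664.41; Vance 1,600,553.69; Tam 42,841.37; Nwosu 2,577,908.20; Kowalski 2,706,432.32.
Held at cap: Vance ($912,500); balance $6,926,900 reallocated over remaining ownership shares 10,922.
Held at cap: Kowalski ($2,787,500); balance $4,139,400 reallocated over remaining ownership shares 6,184.
Redistributed shares: Becker 1,068,318.63 → $1,068,300; Tam 50,202.94 → $50,200; Nwosu 3,020,878.43 → $3,020,900.

Becker: $1,068,300 | Vance: $912,500 | Tam: $50,200 | Nwosu: $3,020,900 | Kowalski: $2,787,500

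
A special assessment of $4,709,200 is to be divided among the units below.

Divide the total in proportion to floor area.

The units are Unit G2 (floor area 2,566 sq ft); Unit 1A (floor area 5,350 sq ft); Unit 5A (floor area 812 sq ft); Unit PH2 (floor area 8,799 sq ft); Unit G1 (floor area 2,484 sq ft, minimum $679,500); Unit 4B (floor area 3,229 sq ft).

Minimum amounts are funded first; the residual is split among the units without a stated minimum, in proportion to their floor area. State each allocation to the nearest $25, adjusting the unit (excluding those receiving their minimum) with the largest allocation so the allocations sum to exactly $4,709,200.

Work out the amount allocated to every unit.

Minimums first: Unit G1 $679,500. Remaining pool $4,029,700.
Remaining pool split over remaining floor area 20,756: Unit G2 498,179.33 → $498,175; Unit 1A 1,038,682.55 → $1,038,675; Unit 5A 157,646.77 → $157,650; Unit PH2 1,708,293.04 → $1,708,300; Unit 4B 626,898.31 → $626,900.

Unit G2: $498,175 | Unit 1A: $1,038,675 | Unit 5A: $157,650 | Unit PH2: $1,708,300 | Unit G1: $679,500 | Unit 4B: $626,900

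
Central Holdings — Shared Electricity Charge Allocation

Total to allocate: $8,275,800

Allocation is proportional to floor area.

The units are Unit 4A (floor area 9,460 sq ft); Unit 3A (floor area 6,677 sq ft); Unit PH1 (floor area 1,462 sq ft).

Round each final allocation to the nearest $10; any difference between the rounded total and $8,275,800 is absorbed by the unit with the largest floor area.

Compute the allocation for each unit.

Sum of floor area: 9,460 + 6,677 + 1,462 = 17,599.
Raw shares: Unit 4A 4,448,495.26; Unit 3A 3,139,810.02; Unit PH1 687,494.72.
After rounding ($10): Unit 4A $4,448,500; Unit 3A $3,139,810; Unit PH1 $687,490. Sum = $8,275,800.
Sum already equals the total — no adjustment.

Unit 4A: $4,448,500 · Unit 3A: $3,139,810 · Unit PH1: $687,490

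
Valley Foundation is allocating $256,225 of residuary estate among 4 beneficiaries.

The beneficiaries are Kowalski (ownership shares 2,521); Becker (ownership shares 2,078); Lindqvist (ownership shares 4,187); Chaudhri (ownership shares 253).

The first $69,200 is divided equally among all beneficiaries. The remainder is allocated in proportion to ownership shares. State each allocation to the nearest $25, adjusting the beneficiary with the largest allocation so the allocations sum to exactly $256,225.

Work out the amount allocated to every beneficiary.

Equal tier: $69,200 ÷ 4 = $17,300 apiece.
Remainder $187,025 by ownership shares (total 9,039): Kowalski 52,161.75 → $52,150; Becker 42,995.68 → $43,000; Lindqvist 86,632.78 → $86,625; Chaudhri 5,234.80 → $5,225.
Rounding difference +$25 on remainder applied to Lindqvist.
Totals: Kowalski $17,300 + $52,150 = $69,450; Becker $17,300 + $43,000 = $60,300; Lindqvist $17,300 + $86,650 = $103,950; Chaudhri $17,300 + $5,225 = $22,525.

Kowalski: $69,450; Becker: $60,300; Lindqvist: $103,950; Chaudhri: $22,525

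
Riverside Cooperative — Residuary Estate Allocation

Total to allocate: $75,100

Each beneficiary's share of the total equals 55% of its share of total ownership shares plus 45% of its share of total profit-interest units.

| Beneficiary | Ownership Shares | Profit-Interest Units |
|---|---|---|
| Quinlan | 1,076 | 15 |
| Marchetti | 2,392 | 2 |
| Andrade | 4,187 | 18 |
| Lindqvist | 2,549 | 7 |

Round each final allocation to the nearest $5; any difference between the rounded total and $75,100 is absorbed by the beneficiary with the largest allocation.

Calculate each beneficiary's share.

Quinlan: $16,425 · Marchetti: $11,290 · Andrade: $31,435 · Lindqvist: $15,950

Totals — ownership shares 10,204, profit-interest units 42.
Blended shares (55% ownership shares + 45% profit-interest units): Quinlan 0.2187; Marchetti 0.1504; Andrade 0.4185; Lindqvist 0.2124.
Proportional shares: Quinlan 16,425.21; Marchetti 11,291.92; Andrade 31,432.22; Lindqvist 15,950.65.
At nearest $5: Quinlan $16,425; Marchetti $11,290; Andrade $31,430; Lindqvist $15,950. Sum = $75,095.
Difference $75,100 − $75,095 = +$5 applied to largest allocation (Andrade): Andrade becomes $31,435.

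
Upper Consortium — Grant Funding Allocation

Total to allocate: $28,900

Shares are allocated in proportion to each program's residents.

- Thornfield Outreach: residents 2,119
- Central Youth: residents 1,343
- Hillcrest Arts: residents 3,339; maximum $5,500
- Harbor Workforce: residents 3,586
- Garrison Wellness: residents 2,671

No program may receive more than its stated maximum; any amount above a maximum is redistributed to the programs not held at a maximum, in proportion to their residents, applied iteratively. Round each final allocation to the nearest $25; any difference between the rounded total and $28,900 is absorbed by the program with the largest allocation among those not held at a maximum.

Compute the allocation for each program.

Combined residents = 13,058.
Proportional shares (ignoring caps): Thornfield Outreach 4,689.78; Central Youth 2,972.33; Hillcrest Arts 7,389.88; Harbor Workforce 7,936.54; Garrison Wellness 5,911.46.
Capped: Hillcrest Arts ($5,500); residual $23,400 reallocated over remaining residents 9,719.
Remaining shares: Thornfield Outreach 5,101.82 → $5,100; Central Youth 3,233.48 → $3,225; Harbor Workforce 8,633.85 → $8,625; Garrison Wellness 6,430.85 → $6,425.
Rounding difference +$25 applied to Harbor Workforce → $8,650.

Thornfield Outreach: $5,100; Central Youth: $3,225; Hillcrest Arts: $5,500; Harbor Workforce: $8,650; Garrison Wellness: $6,425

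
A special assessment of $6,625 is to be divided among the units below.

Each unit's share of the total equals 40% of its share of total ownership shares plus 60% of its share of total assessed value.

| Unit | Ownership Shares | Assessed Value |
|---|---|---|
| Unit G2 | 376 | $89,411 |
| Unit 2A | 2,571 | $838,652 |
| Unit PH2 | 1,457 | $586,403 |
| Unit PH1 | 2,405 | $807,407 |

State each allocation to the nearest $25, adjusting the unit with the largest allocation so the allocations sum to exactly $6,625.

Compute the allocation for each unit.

Ownership shares total 6,809; assessed value total 2,321,873.
Combined weights (40% ownership shares + 60% assessed value): Unit G2 0.0452; Unit 2A 0.3678; Unit PH2 0.2371; Unit PH1 0.3499.
Raw shares: Unit G2 299.41; Unit 2A 2,436.36; Unit PH2 1,570.96; Unit PH1 2,318.27.
Rounded to nearest $25: Unit G2 $300; Unit 2A $2,425; Unit PH2 $1,575; Unit PH1 $2,325. Sum = $6,625.
No rounding difference to absorb.

Unit G2: $300; Unit 2A: $2,425; Unit PH2: $1,575; Unit PH1: $2,325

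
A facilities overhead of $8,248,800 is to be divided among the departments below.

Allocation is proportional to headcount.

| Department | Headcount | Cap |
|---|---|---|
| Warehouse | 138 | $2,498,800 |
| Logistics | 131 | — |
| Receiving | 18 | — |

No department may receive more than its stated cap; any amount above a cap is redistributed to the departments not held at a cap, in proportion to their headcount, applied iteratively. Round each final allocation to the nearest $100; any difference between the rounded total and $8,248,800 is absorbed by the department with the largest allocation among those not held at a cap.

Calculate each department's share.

Warehouse: $2,498,800 | Logistics: $5,055,400 | Receiving: $694,600

Headcount total: 287.
Unconstrained shares: Warehouse 3,966,321.95; Logistics 3,765,131.71; Receiving 517,346.34.
Cap binds for Warehouse ($2,498,800); residual $5,750,000 reallocated over remaining headcount 149.
Redistributed shares: Logistics 5,055,369.13 → $5,055,400; Receiving 694,630.87 → $694,600.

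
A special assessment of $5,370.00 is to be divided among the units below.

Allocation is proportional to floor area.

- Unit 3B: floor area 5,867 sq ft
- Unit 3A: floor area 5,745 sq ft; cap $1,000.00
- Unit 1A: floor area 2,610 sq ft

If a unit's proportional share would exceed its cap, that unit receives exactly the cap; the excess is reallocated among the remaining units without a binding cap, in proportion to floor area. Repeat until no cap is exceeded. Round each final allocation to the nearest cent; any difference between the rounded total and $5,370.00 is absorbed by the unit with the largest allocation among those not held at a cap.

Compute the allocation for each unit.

Total floor area = 14,222.
Unconstrained shares: Unit 3B 2,215.2855; Unit 3A 2,169.2202; Unit 1A 985.4943.
Capped: Unit 3A ($1,000.00); residual $4,370.00 reallocated over remaining floor area 8,477.
Redistributed shares: Unit 3B 3,024.5122 → $3,024.51; Unit 1A 1,345.4878 → $1,345.49.

Unit 3B: $3,024.51 · Unit 3A: $1,000.00 · Unit 1A: $1,345.49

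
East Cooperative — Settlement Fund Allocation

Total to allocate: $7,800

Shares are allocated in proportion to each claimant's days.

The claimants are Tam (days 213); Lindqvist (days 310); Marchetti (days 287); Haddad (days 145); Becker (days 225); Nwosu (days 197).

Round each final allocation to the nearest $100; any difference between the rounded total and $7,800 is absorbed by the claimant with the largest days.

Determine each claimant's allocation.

Sum of days: 213 + 310 + 287 + 145 + 225 + 197 = 1,377.
Proportional shares: Tam 1,206.54; Lindqvist 1,755.99; Marchetti 1,625.71; Haddad 821.35; Becker 1,274.51; Nwosu 1,115.90.
At nearest $100: Tam $1,200; Lindqvist $1,800; Marchetti $1,600; Haddad $800; Becker $1,300; Nwosu $1,100. Sum = $7,800.
Sum already equals the total — no adjustment.

Tam: $1,200 | Lindqvist: $1,800 | Marchetti: $1,600 | Haddad: $800 | Becker: $1,300 | Nwosu: $1,100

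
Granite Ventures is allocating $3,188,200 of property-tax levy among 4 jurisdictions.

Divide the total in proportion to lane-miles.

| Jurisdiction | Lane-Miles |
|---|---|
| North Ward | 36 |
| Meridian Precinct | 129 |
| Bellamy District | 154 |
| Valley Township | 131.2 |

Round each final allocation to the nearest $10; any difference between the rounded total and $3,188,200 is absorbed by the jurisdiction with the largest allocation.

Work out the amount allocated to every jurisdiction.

North Ward: $254,940 | Meridian Precinct: $913,540 | Bellamy District: $1,090,600 | Valley Township: $929,120

Combined lane-miles = 450.2.
Pro-rata amounts: North Ward 36/450.2 × $3,188,200 = 254,942.69; Meridian Precinct 129/450.2 × $3,188,200 = 913,544.65; Bellamy District 154/450.2 × $3,188,200 = 1,090,588.18; Valley Township 131.2/450.2 × $3,188,200 = 929,124.48.
Rounded to nearest $10: North Ward $254,940; Meridian Precinct $913,540; Bellamy District $1,090,590; Valley Township $929,120. Sum = $3,188,190.
Difference $3,188,200 − $3,188,190 = +$10 applied to largest allocation (Bellamy District): Bellamy District becomes $1,090,600.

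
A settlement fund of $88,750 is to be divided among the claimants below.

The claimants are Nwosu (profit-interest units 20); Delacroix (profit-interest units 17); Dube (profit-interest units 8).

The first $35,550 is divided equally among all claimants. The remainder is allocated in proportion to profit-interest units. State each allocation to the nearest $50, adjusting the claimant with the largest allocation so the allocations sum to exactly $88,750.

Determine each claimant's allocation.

Nwosu: $35,500 | Delacroix: $31,950 | Dube: $21,300

Equal tier: $35,550 ÷ 3 = $11,850 apiece.
Remainder $53,200 by profit-interest units (total 45): Nwosu 23,644.44 → $23,650; Delacroix 20,097.78 → $20,100; Dube 9,457.78 → $9,450.
Totals: Nwosu $11,850 + $23,650 = $35,500; Delacroix $11,850 + $20,100 = $31,950; Dube $11,850 + $9,450 = $21,300.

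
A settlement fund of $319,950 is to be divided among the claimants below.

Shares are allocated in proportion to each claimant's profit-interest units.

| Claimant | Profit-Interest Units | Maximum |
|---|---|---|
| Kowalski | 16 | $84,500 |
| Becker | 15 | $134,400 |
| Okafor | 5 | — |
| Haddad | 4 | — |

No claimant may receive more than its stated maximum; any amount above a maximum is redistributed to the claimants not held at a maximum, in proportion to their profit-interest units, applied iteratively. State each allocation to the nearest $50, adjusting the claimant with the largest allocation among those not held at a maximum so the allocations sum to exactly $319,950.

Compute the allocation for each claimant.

Combined profit-interest units = 40.
Pro-rata shares before constraints: Kowalski 127,980.00; Becker 119,981.25; Okafor 39,993.75; Haddad 31,995.00.
Held at cap: Kowalski ($84,500); residual $235,450 reallocated over remaining profit-interest units 24.
Held at cap: Becker ($134,400); residual $101,050 reallocated over remaining profit-interest units 9.
Remaining shares: Okafor 56,138.89 → $56,150; Haddad 44,911.11 → $44,900.

Kowalski: $84,500; Becker: $134,400; Okafor: $56,150; Haddad: $44,900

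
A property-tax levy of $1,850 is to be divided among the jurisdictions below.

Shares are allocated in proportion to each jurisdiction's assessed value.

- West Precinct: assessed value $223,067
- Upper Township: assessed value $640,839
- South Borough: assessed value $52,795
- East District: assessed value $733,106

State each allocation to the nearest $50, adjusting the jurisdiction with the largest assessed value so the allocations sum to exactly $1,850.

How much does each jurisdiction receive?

Total assessed value = 1,649,807.
Proportional shares: West Precinct 223,067/1,649,807 × $1,850 = 250.13; Upper Township 640,839/1,649,807 × $1,850 = 718.60; South Borough 52,795/1,649,807 × $1,850 = 59.20; East District 733,106/1,649,807 × $1,850 = 822.06.
Rounded to nearest $50: West Precinct $250; Upper Township $700; South Borough $50; East District $800. Sum = $1,800.
Difference $1,850 − $1,800 = +$50 applied to largest assessed value (East District): East District becomes $850.

West Precinct: $250; Upper Township: $700; South Borough: $50; East District: $850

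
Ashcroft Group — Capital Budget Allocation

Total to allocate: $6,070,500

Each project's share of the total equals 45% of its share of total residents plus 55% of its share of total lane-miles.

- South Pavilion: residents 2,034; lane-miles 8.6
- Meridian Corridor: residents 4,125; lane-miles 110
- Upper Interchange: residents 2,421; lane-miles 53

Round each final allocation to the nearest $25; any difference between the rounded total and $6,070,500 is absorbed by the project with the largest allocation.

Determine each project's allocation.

South Pavilion: $814,925; Meridian Corridor: $3,453,575; Upper Interchange: $1,802,000

Residents total 8,580; lane-miles total 171.6.
Composite weights (45% residents + 55% lane-miles): South Pavilion 0.1342; Meridian Corridor 0.5689; Upper Interchange 0.2968.
Unrounded shares: South Pavilion 814,918.64; Meridian Corridor 3,453,569.71; Upper Interchange 1,802,011.65.
After rounding ($25): South Pavilion $814,925; Meridian Corridor $3,453,575; Upper Interchange $1,802,000. Sum = $6,070,500.
Sum already equals the total — no adjustment.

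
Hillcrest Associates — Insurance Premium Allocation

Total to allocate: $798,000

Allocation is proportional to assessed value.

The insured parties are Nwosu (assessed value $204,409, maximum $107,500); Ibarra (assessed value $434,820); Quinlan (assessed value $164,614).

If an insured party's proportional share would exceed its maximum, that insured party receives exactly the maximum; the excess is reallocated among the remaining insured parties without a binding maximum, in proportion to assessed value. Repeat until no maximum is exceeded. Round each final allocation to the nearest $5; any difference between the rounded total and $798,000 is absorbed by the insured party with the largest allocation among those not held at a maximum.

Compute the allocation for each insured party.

Nwosu: $107,500 | Ibarra: $500,880 | Quinlan: $189,620

Total assessed value = 803,843.
Pro-rata shares before constraints: Nwosu 202,923.19; Ibarra 431,659.37; Quinlan 163,417.45.
Capped: Nwosu ($107,500); balance $690,500 reallocated over remaining assessed value 599,434.
Remaining shares: Ibarra 500,877.84 → $500,880; Quinlan 189,622.16 → $189,620.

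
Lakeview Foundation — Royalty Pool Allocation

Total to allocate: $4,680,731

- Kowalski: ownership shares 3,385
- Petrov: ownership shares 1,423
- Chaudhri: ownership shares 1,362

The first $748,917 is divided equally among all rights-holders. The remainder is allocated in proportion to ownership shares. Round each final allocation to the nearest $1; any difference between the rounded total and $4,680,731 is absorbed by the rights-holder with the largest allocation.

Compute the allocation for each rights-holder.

First tranche $748,917 split equally: $249,639 each.
Remainder $3,931,814 by ownership shares (total 6,170): Kowalski 2,157,081.10 → $2,157,081; Petrov 906,802.48 → $906,802; Chaudhri 867,930.42 → $867,930.
Rounding difference +$1 on remainder applied to Kowalski.
Totals: Kowalski $249,639 + $2,157,082 = $2,406,721; Petrov $249,639 + $906,802 = $1,156,441; Chaudhri $249,639 + $867,930 = $1,117,569.

Kowalski: $2,406,721 | Petrov: $1,156,441 | Chaudhri: $1,117,569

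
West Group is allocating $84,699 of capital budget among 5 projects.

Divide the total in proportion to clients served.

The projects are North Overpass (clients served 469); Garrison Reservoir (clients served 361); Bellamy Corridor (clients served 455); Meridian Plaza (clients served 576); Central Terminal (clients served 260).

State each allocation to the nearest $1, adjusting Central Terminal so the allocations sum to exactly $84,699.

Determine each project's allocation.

Combined clients served = 2,121.
Raw shares: North Overpass 469/2,121 × $84,699 = 18,728.82; Garrison Reservoir 361/2,121 × $84,699 = 14,416.00; Bellamy Corridor 455/2,121 × $84,699 = 18,169.75; Meridian Plaza 576/2,121 × $84,699 = 23,001.71; Central Terminal 260/2,121 × $84,699 = 10,382.72.
At nearest $1: North Overpass $18,729; Garrison Reservoir $14,416; Bellamy Corridor $18,170; Meridian Plaza $23,002; Central Terminal $10,383. Sum = $84,700.
Difference $84,699 − $84,700 = −$1 applied to Central Terminal: Central Terminal becomes $10,382.

North Overpass: $18,729; Garrison Reservoir: $14,416; Bellamy Corridor: $18,170; Meridian Plaza: $23,002; Central Terminal: $10,382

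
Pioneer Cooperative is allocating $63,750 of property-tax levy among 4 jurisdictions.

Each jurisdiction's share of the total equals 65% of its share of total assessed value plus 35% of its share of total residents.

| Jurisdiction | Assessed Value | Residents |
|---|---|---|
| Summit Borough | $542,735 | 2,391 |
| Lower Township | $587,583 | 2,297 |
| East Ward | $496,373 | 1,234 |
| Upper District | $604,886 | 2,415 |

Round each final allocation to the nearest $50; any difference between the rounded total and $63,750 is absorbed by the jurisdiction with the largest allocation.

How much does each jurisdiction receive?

Summit Borough: $16,500 · Lower Township: $17,050 · East Ward: $12,500 · Upper District: $17,700

Totals — assessed value 2,231,577, residents 8,337.
Combined weights (65% assessed value + 35% residents): Summit Borough 0.2585; Lower Township 0.2676; East Ward 0.1964; Upper District 0.2776.
Pro-rata amounts: Summit Borough 16,476.97; Lower Township 17,058.17; East Ward 12,519.59; Upper District 17,695.27.
Rounded to nearest $50: Summit Borough $16,500; Lower Township $17,050; East Ward $12,500; Upper District $17,700. Sum = $63,750.
Sum already equals the total — no adjustment.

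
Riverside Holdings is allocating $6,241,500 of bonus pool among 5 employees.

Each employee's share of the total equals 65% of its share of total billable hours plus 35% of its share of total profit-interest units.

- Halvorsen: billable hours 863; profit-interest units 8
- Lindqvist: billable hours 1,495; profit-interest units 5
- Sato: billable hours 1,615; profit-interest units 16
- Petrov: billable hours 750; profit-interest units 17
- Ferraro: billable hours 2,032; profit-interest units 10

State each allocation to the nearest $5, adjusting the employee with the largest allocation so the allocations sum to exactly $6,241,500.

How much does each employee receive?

Totals — billable hours 6,755, profit-interest units 56.
Combined weights (65% billable hours + 35% profit-interest units): Halvorsen 0.1330; Lindqvist 0.1751; Sato 0.2554; Petrov 0.1784; Ferraro 0.2580.
Proportional shares: Halvorsen 830,382.83; Lindqvist 1,092,926.61; Sato 1,594,100.35; Petrov 1,113,600.71; Ferraro 1,610,489.49.
At nearest $5: Halvorsen $830,385; Lindqvist $1,092,925; Sato $1,594,100; Petrov $1,113,600; Ferraro $1,610,490. Sum = $6,241,500.
No rounding difference to absorb.

Halvorsen: $830,385 | Lindqvist: $1,092,925 | Sato: $1,594,100 | Petrov: $1,113,600 | Ferraro: $1,610,490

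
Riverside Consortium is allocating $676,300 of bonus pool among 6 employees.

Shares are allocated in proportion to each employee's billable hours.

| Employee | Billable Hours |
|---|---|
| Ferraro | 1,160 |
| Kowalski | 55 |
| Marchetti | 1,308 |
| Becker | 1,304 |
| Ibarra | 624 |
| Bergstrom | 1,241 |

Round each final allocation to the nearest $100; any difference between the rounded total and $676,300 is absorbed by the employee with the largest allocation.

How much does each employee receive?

Ferraro: $137,800 · Kowalski: $6,500 · Marchetti: $155,500 · Becker: $154,900 · Ibarra: $74,100 · Bergstrom: $147,500

Total billable hours = 5,692.
Pro-rata amounts: Ferraro 1,160/5,692 × $676,300 = 137,826.42; Kowalski 55/5,692 × $676,300 = 6,534.87; Marchetti 1,308/5,692 × $676,300 = 155,411.17; Becker 1,304/5,692 × $676,300 = 154,935.91; Ibarra 624/5,692 × $676,300 = 74,141.11; Bergstrom 1,241/5,692 × $676,300 = 147,450.51.
Rounded to nearest $100: Ferraro $137,800; Kowalski $6,500; Marchetti $155,400; Becker $154,900; Ibarra $74,100; Bergstrom $147,500. Sum = $676,200.
Difference $676,300 − $676,200 = +$100 applied to largest allocation (Marchetti): Marchetti becomes $155,500.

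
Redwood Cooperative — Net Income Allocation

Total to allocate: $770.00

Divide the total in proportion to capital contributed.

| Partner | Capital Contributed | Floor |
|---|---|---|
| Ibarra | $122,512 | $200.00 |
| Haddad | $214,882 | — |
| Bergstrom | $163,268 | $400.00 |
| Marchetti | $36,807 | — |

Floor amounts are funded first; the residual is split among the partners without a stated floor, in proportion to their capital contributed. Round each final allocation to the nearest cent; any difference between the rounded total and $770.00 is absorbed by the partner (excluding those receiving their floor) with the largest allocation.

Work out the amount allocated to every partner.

Ibarra: $200.00; Haddad: $145.14; Bergstrom: $400.00; Marchetti: $24.86

Fund the minimums — Ibarra $200.00; Bergstrom $400.00. Remaining pool $170.00.
Remaining pool split over remaining capital contributed 251,689: Haddad 145.1392 → $145.14; Marchetti 24.8608 → $24.86.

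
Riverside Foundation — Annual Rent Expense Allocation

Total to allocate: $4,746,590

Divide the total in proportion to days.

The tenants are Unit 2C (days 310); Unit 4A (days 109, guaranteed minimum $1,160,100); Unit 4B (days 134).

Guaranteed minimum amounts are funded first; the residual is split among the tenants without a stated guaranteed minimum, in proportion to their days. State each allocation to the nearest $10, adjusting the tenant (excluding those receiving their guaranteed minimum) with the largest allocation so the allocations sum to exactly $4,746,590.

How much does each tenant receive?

Minimums first: Unit 4A $1,160,100. Balance $3,586,490.
Balance split over remaining days 444: Unit 2C 2,504,080.86 → $2,504,080; Unit 4B 1,082,409.14 → $1,082,410.

Unit 2C: $2,504,080 | Unit 4A: $1,160,100 | Unit 4B: $1,082,410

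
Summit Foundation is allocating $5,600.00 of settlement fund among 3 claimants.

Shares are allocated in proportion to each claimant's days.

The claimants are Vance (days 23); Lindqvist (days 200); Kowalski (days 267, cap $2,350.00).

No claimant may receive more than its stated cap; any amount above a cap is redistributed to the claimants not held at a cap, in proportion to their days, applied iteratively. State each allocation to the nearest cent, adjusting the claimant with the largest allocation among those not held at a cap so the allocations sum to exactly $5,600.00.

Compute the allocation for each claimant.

Vance: $335.20 · Lindqvist: $2,914.80 · Kowalski: $2,350.00

Total days = 490.
Unconstrained shares: Vance 262.8571; Lindqvist 2,285.7143; Kowalski 3,051.4286.
Capped: Kowalski ($2,350.00); balance $3,250.00 reallocated over remaining days 223.
Redistributed shares: Vance 335.2018 → $335.20; Lindqvist 2,914.7982 → $2,914.80.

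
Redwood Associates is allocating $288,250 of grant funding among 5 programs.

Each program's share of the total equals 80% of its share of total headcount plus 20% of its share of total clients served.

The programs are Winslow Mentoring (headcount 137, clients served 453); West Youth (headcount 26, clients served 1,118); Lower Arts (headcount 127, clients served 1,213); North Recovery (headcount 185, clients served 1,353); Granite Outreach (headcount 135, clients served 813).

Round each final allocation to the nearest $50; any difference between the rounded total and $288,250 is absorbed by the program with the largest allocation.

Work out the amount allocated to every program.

Winslow Mentoring: $57,050; West Youth: $22,850; Lower Arts: $62,150; North Recovery: $85,700; Granite Outreach: $60,500

Totals — headcount 610, clients served 4,950.
Combined weights (80% headcount + 20% clients served): Winslow Mentoring 0.1980; West Youth 0.0793; Lower Arts 0.2156; North Recovery 0.2973; Granite Outreach 0.2099.
Pro-rata amounts: Winslow Mentoring 57,066.34; West Youth 22,849.60; Lower Arts 62,137.33; North Recovery 85,693.73; Granite Outreach 60,503.00.
After rounding ($50): Winslow Mentoring $57,050; West Youth $22,850; Lower Arts $62,150; North Recovery $85,700; Granite Outreach $60,500. Sum = $288,250.
Rounded total matches; no reconciliation needed.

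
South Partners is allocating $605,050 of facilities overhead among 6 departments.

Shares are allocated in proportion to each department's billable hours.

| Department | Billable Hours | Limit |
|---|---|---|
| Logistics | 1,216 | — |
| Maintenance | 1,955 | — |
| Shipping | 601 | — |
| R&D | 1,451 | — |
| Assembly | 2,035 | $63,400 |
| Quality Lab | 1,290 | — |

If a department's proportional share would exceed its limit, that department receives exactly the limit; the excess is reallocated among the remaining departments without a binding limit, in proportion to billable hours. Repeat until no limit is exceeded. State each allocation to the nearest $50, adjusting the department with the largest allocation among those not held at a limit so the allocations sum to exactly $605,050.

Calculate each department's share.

Logistics: $101,150; Maintenance: $162,550; Shipping: $50,000; R&D: $120,650; Assembly: $63,400; Quality Lab: $107,300

Total billable hours = 8,548.
Unconstrained shares: Logistics 86,071.69; Maintenance 138,380.06; Shipping 42,540.37; R&D 102,705.61; Assembly 144,042.67; Quality Lab 91,309.60.
Cap binds for Assembly ($63,400); residual $541,650 reallocated over remaining billable hours 6,513.
Redistributed shares: Logistics 101,127.96 → $101,150; Maintenance 162,586.48 → $162,600; Shipping 49,981.83 → $50,000; R&D 120,671.60 → $120,650; Quality Lab 107,282.13 → $107,300.
Rounding difference −$50 applied to Maintenance → $162,550.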